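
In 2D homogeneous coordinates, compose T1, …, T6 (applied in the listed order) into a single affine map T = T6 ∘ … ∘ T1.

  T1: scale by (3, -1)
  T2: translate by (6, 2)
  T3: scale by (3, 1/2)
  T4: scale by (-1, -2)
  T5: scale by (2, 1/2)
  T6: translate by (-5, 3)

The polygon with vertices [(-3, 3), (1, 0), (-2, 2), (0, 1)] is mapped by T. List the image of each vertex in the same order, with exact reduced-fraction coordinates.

T1 scale by (3, -1): (-3, 3) → (-9, -3); (1, 0) → (3, 0); (-2, 2) → (-6, -2); (0, 1) → (0, -1)
T2 translate by (6, 2): (-9, -3) → (-3, -1); (3, 0) → (9, 2); (-6, -2) → (0, 0); (0, -1) → (6, 1)
T3 scale by (3, 1/2): (-3, -1) → (-9, -1/2); (9, 2) → (27, 1); (0, 0) → (0, 0); (6, 1) → (18, 1/2)
T4 scale by (-1, -2): (-9, -1/2) → (9, 1); (27, 1) → (-27, -2); (0, 0) → (0, 0); (18, 1/2) → (-18, -1)
T5 scale by (2, 1/2): (9, 1) → (18, 1/2); (-27, -2) → (-54, -1); (0, 0) → (0, 0); (-18, -1) → (-36, -1/2)
T6 translate by (-5, 3): (18, 1/2) → (13, 7/2); (-54, -1) → (-59, 2); (0, 0) → (-5, 3); (-36, -1/2) → (-41, 5/2)

image vertices: (13, 7/2), (-59, 2), (-5, 3), (-41, 5/2)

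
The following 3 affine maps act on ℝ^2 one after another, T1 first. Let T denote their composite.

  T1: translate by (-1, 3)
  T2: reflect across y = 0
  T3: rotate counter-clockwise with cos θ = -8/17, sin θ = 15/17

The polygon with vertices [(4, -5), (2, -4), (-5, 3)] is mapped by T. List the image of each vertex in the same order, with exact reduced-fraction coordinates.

T1 translate by (-1, 3): (4, -5) → (3, -2); (2, -4) → (1, -1); (-5, 3) → (-6, 6)
T2 reflect across y = 0: (3, -2) → (3, 2); (1, -1) → (1, 1); (-6, 6) → (-6, -6)
T3 rotate counter-clockwise with cos θ = -8/17, sin θ = 15/17: (3, 2) → (-54/17, 29/17); (1, 1) → (-23/17, 7/17); (-6, -6) → (138/17, -42/17)

image vertices: (-54/17, 29/17), (-23/17, 7/17), (138/17, -42/17)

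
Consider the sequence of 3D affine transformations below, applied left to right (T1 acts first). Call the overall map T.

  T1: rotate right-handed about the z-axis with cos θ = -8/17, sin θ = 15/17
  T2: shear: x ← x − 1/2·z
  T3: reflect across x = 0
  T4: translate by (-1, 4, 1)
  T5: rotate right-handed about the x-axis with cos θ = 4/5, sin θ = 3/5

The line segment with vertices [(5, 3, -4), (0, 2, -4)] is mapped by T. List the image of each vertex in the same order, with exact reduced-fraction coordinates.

image vertices: (2, 37/5, 9/5), (-21/17, 361/85, -48/85)

T1 rotate right-handed about the z-axis with cos θ = -8/17, sin θ = 15/17: (5, 3, -4) → (-5, 3, -4); (0, 2, -4) → (-30/17, -16/17, -4)
T2 shear: x ← x − 1/2·z: (-5, 3, -4) → (-3, 3, -4); (-30/17, -16/17, -4) → (4/17, -16/17, -4)
T3 reflect across x = 0: (-3, 3, -4) → (3, 3, -4); (4/17, -16/17, -4) → (-4/17, -16/17, -4)
T4 translate by (-1, 4, 1): (3, 3, -4) → (2, 7, -3); (-4/17, -16/17, -4) → (-21/17, 52/17, -3)
T5 rotate right-handed about the x-axis with cos θ = 4/5, sin θ = 3/5: (2, 7, -3) → (2, 37/5, 9/5); (-21/17, 52/17, -3) → (-21/17, 361/85, -48/85)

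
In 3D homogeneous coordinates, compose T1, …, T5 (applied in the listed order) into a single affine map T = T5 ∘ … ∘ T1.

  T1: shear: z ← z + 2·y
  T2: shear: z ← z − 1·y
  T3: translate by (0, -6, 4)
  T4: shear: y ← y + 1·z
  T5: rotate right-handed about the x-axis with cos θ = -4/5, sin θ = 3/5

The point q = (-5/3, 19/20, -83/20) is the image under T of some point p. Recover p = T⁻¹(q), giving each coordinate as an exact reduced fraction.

p = (-5/3, 0, -5/4)

T1 = [1 0 0 0; 0 1 0 0; 0 2 1 0; 0 0 0 1]
T2·T1 = [1 0 0 0; 0 1 0 0; 0 1 1 0; 0 0 0 1]
T3·…·T1 = [1 0 0 0; 0 1 0 -6; 0 1 1 4; 0 0 0 1]
T4·…·T1 = [1 0 0 0; 0 2 1 -2; 0 1 1 4; 0 0 0 1]
T5·…·T1 = [1 0 0 0; 0 -11/5 -7/5 -4/5; 0 2/5 -1/5 -22/5; 0 0 0 1]
det M = 1; M⁻¹ = [1 0 0 0; 0 -1/5 7/5 6; 0 -2/5 -11/5 -10; 0 0 0 1]
M⁻¹ · (-5/3, 19/20, -83/20)ᵀ = (-5/3, 0, -5/4)ᵀ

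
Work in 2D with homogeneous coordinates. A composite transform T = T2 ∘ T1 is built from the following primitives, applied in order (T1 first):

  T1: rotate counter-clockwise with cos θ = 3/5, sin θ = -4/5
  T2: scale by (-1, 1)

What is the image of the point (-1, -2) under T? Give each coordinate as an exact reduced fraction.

T(p) = (11/5, -2/5)

T1 rotate counter-clockwise with cos θ = 3/5, sin θ = -4/5: (-1, -2) → (-11/5, -2/5)
T2 scale by (-1, 1): (-11/5, -2/5) → (11/5, -2/5)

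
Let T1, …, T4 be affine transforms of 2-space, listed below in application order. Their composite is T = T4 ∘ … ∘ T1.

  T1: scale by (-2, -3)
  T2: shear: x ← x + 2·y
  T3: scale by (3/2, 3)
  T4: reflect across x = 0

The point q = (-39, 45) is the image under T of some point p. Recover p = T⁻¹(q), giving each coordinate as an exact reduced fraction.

T1 = [-2 0 0; 0 -3 0; 0 0 1]
T2·T1 = [-2 -6 0; 0 -3 0; 0 0 1]
T3·…·T1 = [-3 -9 0; 0 -9 0; 0 0 1]
T4·…·T1 = [3 9 0; 0 -9 0; 0 0 1]
det M = -27; M⁻¹ = [1/3 1/3 0; 0 -1/9 0; 0 0 1]
M⁻¹ · (-39, 45)ᵀ = (2, -5)ᵀ

p = (2, -5)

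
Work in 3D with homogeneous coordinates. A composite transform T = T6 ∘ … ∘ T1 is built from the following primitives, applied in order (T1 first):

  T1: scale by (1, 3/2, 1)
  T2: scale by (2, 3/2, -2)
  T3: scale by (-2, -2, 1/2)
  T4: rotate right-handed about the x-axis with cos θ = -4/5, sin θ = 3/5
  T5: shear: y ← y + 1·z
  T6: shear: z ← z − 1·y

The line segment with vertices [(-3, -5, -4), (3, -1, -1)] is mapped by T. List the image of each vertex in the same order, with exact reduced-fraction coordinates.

T1 scale by (1, 3/2, 1): (-3, -5, -4) → (-3, -15/2, -4); (3, -1, -1) → (3, -3/2, -1)
T2 scale by (2, 3/2, -2): (-3, -15/2, -4) → (-6, -45/4, 8); (3, -3/2, -1) → (6, -9/4, 2)
T3 scale by (-2, -2, 1/2): (-6, -45/4, 8) → (12, 45/2, 4); (6, -9/4, 2) → (-12, 9/2, 1)
T4 rotate right-handed about the x-axis with cos θ = -4/5, sin θ = 3/5: (12, 45/2, 4) → (12, -102/5, 103/10); (-12, 9/2, 1) → (-12, -21/5, 19/10)
T5 shear: y ← y + 1·z: (12, -102/5, 103/10) → (12, -101/10, 103/10); (-12, -21/5, 19/10) → (-12, -23/10, 19/10)
T6 shear: z ← z − 1·y: (12, -101/10, 103/10) → (12, -101/10, 102/5); (-12, -23/10, 19/10) → (-12, -23/10, 21/5)

image vertices: (12, -101/10, 102/5), (-12, -23/10, 21/5)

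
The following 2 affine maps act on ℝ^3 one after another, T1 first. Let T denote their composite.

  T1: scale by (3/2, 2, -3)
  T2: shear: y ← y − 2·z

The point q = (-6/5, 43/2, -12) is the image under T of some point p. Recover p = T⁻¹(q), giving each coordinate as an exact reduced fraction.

T1 = [3/2 0 0 0; 0 2 0 0; 0 0 -3 0; 0 0 0 1]
T2·T1 = [3/2 0 0 0; 0 2 6 0; 0 0 -3 0; 0 0 0 1]
det M = -9; M⁻¹ = [2/3 0 0 0; 0 1/2 1 0; 0 0 -1/3 0; 0 0 0 1]
M⁻¹ · (-6/5, 43/2, -12)ᵀ = (-4/5, -5/4, 4)ᵀ

p = (-4/5, -5/4, 4)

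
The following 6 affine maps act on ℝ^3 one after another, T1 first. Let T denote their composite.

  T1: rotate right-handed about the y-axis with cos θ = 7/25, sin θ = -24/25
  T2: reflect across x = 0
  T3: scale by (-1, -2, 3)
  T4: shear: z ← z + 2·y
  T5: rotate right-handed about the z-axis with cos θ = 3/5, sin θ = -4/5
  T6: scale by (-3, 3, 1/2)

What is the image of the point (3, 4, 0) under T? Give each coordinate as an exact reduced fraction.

T(p) = (2211/125, -2052/125, -92/25)

T1 rotate right-handed about the y-axis with cos θ = 7/25, sin θ = -24/25: (3, 4, 0) → (21/25, 4, 72/25)
T2 reflect across x = 0: (21/25, 4, 72/25) → (-21/25, 4, 72/25)
T3 scale by (-1, -2, 3): (-21/25, 4, 72/25) → (21/25, -8, 216/25)
T4 shear: z ← z + 2·y: (21/25, -8, 216/25) → (21/25, -8, -184/25)
T5 rotate right-handed about the z-axis with cos θ = 3/5, sin θ = -4/5: (21/25, -8, -184/25) → (-737/125, -684/125, -184/25)
T6 scale by (-3, 3, 1/2): (-737/125, -684/125, -184/25) → (2211/125, -2052/125, -92/25)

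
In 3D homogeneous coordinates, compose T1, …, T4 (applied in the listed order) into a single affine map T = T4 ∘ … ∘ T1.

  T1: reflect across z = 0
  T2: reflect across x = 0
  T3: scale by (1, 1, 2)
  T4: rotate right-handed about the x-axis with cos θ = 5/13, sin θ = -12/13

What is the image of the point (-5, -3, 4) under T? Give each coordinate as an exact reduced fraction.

T1 reflect across z = 0: (-5, -3, 4) → (-5, -3, -4)
T2 reflect across x = 0: (-5, -3, -4) → (5, -3, -4)
T3 scale by (1, 1, 2): (5, -3, -4) → (5, -3, -8)
T4 rotate right-handed about the x-axis with cos θ = 5/13, sin θ = -12/13: (5, -3, -8) → (5, -111/13, -4/13)

T(p) = (5, -111/13, -4/13)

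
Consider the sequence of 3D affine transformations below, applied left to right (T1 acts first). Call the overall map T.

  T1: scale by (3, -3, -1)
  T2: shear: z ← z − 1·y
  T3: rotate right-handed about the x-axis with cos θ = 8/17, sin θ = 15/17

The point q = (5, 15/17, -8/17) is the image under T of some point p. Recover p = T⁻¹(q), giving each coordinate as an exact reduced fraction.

T1 = [3 0 0 0; 0 -3 0 0; 0 0 -1 0; 0 0 0 1]
T2·T1 = [3 0 0 0; 0 -3 0 0; 0 3 -1 0; 0 0 0 1]
T3·…·T1 = [3 0 0 0; 0 -69/17 15/17 0; 0 -21/17 -8/17 0; 0 0 0 1]
det M = 9; M⁻¹ = [1/3 0 0 0; 0 -8/51 -5/17 0; 0 7/17 -23/17 0; 0 0 0 1]
M⁻¹ · (5, 15/17, -8/17)ᵀ = (5/3, 0, 1)ᵀ

p = (5/3, 0, 1)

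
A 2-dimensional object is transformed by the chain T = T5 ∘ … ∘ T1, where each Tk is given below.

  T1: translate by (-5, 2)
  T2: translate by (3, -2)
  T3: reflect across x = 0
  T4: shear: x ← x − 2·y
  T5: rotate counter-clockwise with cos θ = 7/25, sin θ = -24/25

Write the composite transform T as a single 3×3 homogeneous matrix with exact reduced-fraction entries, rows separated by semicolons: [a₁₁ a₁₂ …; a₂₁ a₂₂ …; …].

T1 = [1 0 -5; 0 1 2; 0 0 1]
T2·T1 = [1 0 -2; 0 1 0; 0 0 1]
T3·…·T1 = [-1 0 2; 0 1 0; 0 0 1]
T4·…·T1 = [-1 -2 2; 0 1 0; 0 0 1]
T5·…·T1 = [-7/25 2/5 14/25; 24/25 11/5 -48/25; 0 0 1]

T = [-7/25 2/5 14/25; 24/25 11/5 -48/25; 0 0 1]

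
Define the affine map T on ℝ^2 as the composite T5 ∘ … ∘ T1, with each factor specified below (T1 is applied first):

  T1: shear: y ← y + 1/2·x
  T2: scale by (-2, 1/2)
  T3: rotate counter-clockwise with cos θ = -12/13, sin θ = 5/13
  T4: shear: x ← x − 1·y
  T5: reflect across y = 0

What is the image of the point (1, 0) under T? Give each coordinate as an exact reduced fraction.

T1 shear: y ← y + 1/2·x: (1, 0) → (1, 1/2)
T2 scale by (-2, 1/2): (1, 1/2) → (-2, 1/4)
T3 rotate counter-clockwise with cos θ = -12/13, sin θ = 5/13: (-2, 1/4) → (7/4, -1)
T4 shear: x ← x − 1·y: (7/4, -1) → (11/4, -1)
T5 reflect across y = 0: (11/4, -1) → (11/4, 1)

T(p) = (11/4, 1)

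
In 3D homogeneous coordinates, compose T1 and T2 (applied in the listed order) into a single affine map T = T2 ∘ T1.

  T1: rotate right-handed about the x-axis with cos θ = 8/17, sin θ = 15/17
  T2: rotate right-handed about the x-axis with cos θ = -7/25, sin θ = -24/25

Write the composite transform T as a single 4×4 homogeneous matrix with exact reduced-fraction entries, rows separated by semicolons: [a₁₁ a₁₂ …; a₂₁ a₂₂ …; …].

T = [1 0 0 0; 0 304/425 297/425 0; 0 -297/425 304/425 0; 0 0 0 1]

T1 = [1 0 0 0; 0 8/17 -15/17 0; 0 15/17 8/17 0; 0 0 0 1]
T2·T1 = [1 0 0 0; 0 304/425 297/425 0; 0 -297/425 304/425 0; 0 0 0 1]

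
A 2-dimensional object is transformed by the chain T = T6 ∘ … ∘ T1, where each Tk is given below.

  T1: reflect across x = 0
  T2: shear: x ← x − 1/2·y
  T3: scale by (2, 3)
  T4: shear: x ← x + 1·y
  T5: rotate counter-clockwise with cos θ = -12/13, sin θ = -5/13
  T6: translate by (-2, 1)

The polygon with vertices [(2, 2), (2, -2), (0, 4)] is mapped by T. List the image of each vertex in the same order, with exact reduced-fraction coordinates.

image vertices: (4/13, -59/13), (40/13, 125/13), (-62/13, -171/13)

T1 reflect across x = 0: (2, 2) → (-2, 2); (2, -2) → (-2, -2); (0, 4) → (0, 4)
T2 shear: x ← x − 1/2·y: (-2, 2) → (-3, 2); (-2, -2) → (-1, -2); (0, 4) → (-2, 4)
T3 scale by (2, 3): (-3, 2) → (-6, 6); (-1, -2) → (-2, -6); (-2, 4) → (-4, 12)
T4 shear: x ← x + 1·y: (-6, 6) → (0, 6); (-2, -6) → (-8, -6); (-4, 12) → (8, 12)
T5 rotate counter-clockwise with cos θ = -12/13, sin θ = -5/13: (0, 6) → (30/13, -72/13); (-8, -6) → (66/13, 112/13); (8, 12) → (-36/13, -184/13)
T6 translate by (-2, 1): (30/13, -72/13) → (4/13, -59/13); (66/13, 112/13) → (40/13, 125/13); (-36/13, -184/13) → (-62/13, -171/13)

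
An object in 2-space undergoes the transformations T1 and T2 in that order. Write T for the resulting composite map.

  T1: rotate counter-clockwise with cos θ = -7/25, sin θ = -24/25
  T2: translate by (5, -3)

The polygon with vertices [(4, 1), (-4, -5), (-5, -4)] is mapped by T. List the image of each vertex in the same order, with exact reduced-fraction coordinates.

image vertices: (121/25, -178/25), (33/25, 56/25), (64/25, 73/25)

T1 rotate counter-clockwise with cos θ = -7/25, sin θ = -24/25: (4, 1) → (-4/25, -103/25); (-4, -5) → (-92/25, 131/25); (-5, -4) → (-61/25, 148/25)
T2 translate by (5, -3): (-4/25, -103/25) → (121/25, -178/25); (-92/25, 131/25) → (33/25, 56/25); (-61/25, 148/25) → (64/25, 73/25)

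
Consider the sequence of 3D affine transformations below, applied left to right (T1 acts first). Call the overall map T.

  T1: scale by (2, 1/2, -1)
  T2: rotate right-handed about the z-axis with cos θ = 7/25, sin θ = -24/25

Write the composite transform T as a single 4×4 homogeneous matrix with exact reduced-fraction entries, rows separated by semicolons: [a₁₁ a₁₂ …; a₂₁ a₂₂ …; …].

T1 = [2 0 0 0; 0 1/2 0 0; 0 0 -1 0; 0 0 0 1]
T2·T1 = [14/25 12/25 0 0; -48/25 7/50 0 0; 0 0 -1 0; 0 0 0 1]

T = [14/25 12/25 0 0; -48/25 7/50 0 0; 0 0 -1 0; 0 0 0 1]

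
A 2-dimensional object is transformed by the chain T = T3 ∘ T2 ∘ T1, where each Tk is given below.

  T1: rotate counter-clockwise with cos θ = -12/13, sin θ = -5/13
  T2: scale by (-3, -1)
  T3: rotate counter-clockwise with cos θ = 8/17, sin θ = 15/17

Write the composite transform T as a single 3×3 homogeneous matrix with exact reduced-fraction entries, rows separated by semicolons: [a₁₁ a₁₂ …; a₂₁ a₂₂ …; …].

T1 = [-12/13 5/13 0; -5/13 -12/13 0; 0 0 1]
T2·T1 = [36/13 -15/13 0; 5/13 12/13 0; 0 0 1]
T3·…·T1 = [213/221 -300/221 0; 580/221 -129/221 0; 0 0 1]

T = [213/221 -300/221 0; 580/221 -129/221 0; 0 0 1]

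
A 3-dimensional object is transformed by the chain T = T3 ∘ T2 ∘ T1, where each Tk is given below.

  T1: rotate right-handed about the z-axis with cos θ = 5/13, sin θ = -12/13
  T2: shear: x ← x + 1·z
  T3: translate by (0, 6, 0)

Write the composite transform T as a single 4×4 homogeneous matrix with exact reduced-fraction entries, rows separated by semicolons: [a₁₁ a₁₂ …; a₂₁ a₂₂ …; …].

T1 = [5/13 12/13 0 0; -12/13 5/13 0 0; 0 0 1 0; 0 0 0 1]
T2·T1 = [5/13 12/13 1 0; -12/13 5/13 0 0; 0 0 1 0; 0 0 0 1]
T3·…·T1 = [5/13 12/13 1 0; -12/13 5/13 0 6; 0 0 1 0; 0 0 0 1]

T = [5/13 12/13 1 0; -12/13 5/13 0 6; 0 0 1 0; 0 0 0 1]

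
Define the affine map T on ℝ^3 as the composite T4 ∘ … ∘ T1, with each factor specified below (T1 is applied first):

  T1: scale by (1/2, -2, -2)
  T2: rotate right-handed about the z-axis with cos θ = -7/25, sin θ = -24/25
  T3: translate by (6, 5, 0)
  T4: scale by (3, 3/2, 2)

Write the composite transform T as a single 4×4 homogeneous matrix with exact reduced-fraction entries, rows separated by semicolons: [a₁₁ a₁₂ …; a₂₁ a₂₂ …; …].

T1 = [1/2 0 0 0; 0 -2 0 0; 0 0 -2 0; 0 0 0 1]
T2·T1 = [-7/50 -48/25 0 0; -12/25 14/25 0 0; 0 0 -2 0; 0 0 0 1]
T3·…·T1 = [-7/50 -48/25 0 6; -12/25 14/25 0 5; 0 0 -2 0; 0 0 0 1]
T4·…·T1 = [-21/50 -144/25 0 18; -18/25 21/25 0 15/2; 0 0 -4 0; 0 0 0 1]

T = [-21/50 -144/25 0 18; -18/25 21/25 0 15/2; 0 0 -4 0; 0 0 0 1]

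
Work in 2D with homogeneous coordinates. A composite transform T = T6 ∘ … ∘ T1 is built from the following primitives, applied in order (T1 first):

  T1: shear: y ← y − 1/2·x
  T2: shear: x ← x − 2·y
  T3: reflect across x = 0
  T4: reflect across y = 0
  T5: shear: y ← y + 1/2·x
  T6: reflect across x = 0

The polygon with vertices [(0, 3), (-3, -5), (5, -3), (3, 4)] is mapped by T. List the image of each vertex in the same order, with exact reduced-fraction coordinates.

T1 shear: y ← y − 1/2·x: (0, 3) → (0, 3); (-3, -5) → (-3, -7/2); (5, -3) → (5, -11/2); (3, 4) → (3, 5/2)
T2 shear: x ← x − 2·y: (0, 3) → (-6, 3); (-3, -7/2) → (4, -7/2); (5, -11/2) → (16, -11/2); (3, 5/2) → (-2, 5/2)
T3 reflect across x = 0: (-6, 3) → (6, 3); (4, -7/2) → (-4, -7/2); (16, -11/2) → (-16, -11/2); (-2, 5/2) → (2, 5/2)
T4 reflect across y = 0: (6, 3) → (6, -3); (-4, -7/2) → (-4, 7/2); (-16, -11/2) → (-16, 11/2); (2, 5/2) → (2, -5/2)
T5 shear: y ← y + 1/2·x: (6, -3) → (6, 0); (-4, 7/2) → (-4, 3/2); (-16, 11/2) → (-16, -5/2); (2, -5/2) → (2, -3/2)
T6 reflect across x = 0: (6, 0) → (-6, 0); (-4, 3/2) → (4, 3/2); (-16, -5/2) → (16, -5/2); (2, -3/2) → (-2, -3/2)

image vertices: (-6, 0), (4, 3/2), (16, -5/2), (-2, -3/2)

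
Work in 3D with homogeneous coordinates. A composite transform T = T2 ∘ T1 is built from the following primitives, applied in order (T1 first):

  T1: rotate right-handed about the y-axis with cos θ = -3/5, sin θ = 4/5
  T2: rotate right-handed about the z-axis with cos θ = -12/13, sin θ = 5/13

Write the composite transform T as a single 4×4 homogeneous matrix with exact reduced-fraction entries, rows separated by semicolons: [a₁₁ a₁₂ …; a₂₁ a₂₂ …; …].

T = [36/65 -5/13 -48/65 0; -3/13 -12/13 4/13 0; -4/5 0 -3/5 0; 0 0 0 1]

T1 = [-3/5 0 4/5 0; 0 1 0 0; -4/5 0 -3/5 0; 0 0 0 1]
T2·T1 = [36/65 -5/13 -48/65 0; -3/13 -12/13 4/13 0; -4/5 0 -3/5 0; 0 0 0 1]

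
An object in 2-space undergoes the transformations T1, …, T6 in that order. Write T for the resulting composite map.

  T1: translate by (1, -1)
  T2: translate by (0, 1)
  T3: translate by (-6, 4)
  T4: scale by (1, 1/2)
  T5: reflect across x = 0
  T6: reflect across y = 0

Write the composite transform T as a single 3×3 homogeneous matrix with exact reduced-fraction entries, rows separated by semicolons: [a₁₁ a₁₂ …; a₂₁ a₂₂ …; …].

T1 = [1 0 1; 0 1 -1; 0 0 1]
T2·T1 = [1 0 1; 0 1 0; 0 0 1]
T3·…·T1 = [1 0 -5; 0 1 4; 0 0 1]
T4·…·T1 = [1 0 -5; 0 1/2 2; 0 0 1]
T5·…·T1 = [-1 0 5; 0 1/2 2; 0 0 1]
T6·…·T1 = [-1 0 5; 0 -1/2 -2; 0 0 1]

T = [-1 0 5; 0 -1/2 -2; 0 0 1]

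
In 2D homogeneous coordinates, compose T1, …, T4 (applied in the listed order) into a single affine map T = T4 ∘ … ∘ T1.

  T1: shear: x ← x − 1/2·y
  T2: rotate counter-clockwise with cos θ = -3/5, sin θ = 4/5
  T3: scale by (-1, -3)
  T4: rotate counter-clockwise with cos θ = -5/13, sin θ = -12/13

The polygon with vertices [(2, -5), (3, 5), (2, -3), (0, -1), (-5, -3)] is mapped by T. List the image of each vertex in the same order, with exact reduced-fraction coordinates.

T1 shear: x ← x − 1/2·y: (2, -5) → (9/2, -5); (3, 5) → (1/2, 5); (2, -3) → (7/2, -3); (0, -1) → (1/2, -1); (-5, -3) → (-7/2, -3)
T2 rotate counter-clockwise with cos θ = -3/5, sin θ = 4/5: (9/2, -5) → (13/10, 33/5); (1/2, 5) → (-43/10, -13/5); (7/2, -3) → (3/10, 23/5); (1/2, -1) → (1/2, 1); (-7/2, -3) → (9/2, -1)
T3 scale by (-1, -3): (13/10, 33/5) → (-13/10, -99/5); (-43/10, -13/5) → (43/10, 39/5); (3/10, 23/5) → (-3/10, -69/5); (1/2, 1) → (-1/2, -3); (9/2, -1) → (-9/2, 3)
T4 rotate counter-clockwise with cos θ = -5/13, sin θ = -12/13: (-13/10, -99/5) → (-2311/130, 573/65); (43/10, 39/5) → (721/130, -453/65); (-3/10, -69/5) → (-1641/130, 363/65); (-1/2, -3) → (-67/26, 21/13); (-9/2, 3) → (9/2, 3)

image vertices: (-2311/130, 573/65), (721/130, -453/65), (-1641/130, 363/65), (-67/26, 21/13), (9/2, 3)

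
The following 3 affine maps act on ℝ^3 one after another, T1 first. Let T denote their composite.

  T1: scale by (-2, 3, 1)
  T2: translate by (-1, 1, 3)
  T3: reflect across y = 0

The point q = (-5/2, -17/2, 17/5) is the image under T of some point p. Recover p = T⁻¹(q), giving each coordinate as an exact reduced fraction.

T1 = [-2 0 0 0; 0 3 0 0; 0 0 1 0; 0 0 0 1]
T2·T1 = [-2 0 0 -1; 0 3 0 1; 0 0 1 3; 0 0 0 1]
T3·…·T1 = [-2 0 0 -1; 0 -3 0 -1; 0 0 1 3; 0 0 0 1]
det M = 6; M⁻¹ = [-1/2 0 0 -1/2; 0 -1/3 0 -1/3; 0 0 1 -3; 0 0 0 1]
M⁻¹ · (-5/2, -17/2, 17/5)ᵀ = (3/4, 5/2, 2/5)ᵀ

p = (3/4, 5/2, 2/5)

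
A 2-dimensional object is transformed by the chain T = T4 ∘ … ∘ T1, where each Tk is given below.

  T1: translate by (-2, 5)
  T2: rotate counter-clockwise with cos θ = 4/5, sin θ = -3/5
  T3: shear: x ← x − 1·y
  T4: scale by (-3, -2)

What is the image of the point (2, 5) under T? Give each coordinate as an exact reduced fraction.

T(p) = (6, -16)

T1 translate by (-2, 5): (2, 5) → (0, 10)
T2 rotate counter-clockwise with cos θ = 4/5, sin θ = -3/5: (0, 10) → (6, 8)
T3 shear: x ← x − 1·y: (6, 8) → (-2, 8)
T4 scale by (-3, -2): (-2, 8) → (6, -16)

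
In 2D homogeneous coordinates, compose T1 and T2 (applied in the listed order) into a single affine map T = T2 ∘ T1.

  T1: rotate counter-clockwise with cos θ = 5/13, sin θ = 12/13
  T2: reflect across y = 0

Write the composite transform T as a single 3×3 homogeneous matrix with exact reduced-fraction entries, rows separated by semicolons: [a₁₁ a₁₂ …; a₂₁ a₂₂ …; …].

T1 = [5/13 -12/13 0; 12/13 5/13 0; 0 0 1]
T2·T1 = [5/13 -12/13 0; -12/13 -5/13 0; 0 0 1]

T = [5/13 -12/13 0; -12/13 -5/13 0; 0 0 1]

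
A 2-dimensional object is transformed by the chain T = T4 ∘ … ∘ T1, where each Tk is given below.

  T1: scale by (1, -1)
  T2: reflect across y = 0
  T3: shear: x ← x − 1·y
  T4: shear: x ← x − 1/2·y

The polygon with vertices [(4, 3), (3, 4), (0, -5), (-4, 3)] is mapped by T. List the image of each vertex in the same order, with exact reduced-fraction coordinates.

image vertices: (-1/2, 3), (-3, 4), (15/2, -5), (-17/2, 3)

T1 scale by (1, -1): (4, 3) → (4, -3); (3, 4) → (3, -4); (0, -5) → (0, 5); (-4, 3) → (-4, -3)
T2 reflect across y = 0: (4, -3) → (4, 3); (3, -4) → (3, 4); (0, 5) → (0, -5); (-4, -3) → (-4, 3)
T3 shear: x ← x − 1·y: (4, 3) → (1, 3); (3, 4) → (-1, 4); (0, -5) → (5, -5); (-4, 3) → (-7, 3)
T4 shear: x ← x − 1/2·y: (1, 3) → (-1/2, 3); (-1, 4) → (-3, 4); (5, -5) → (15/2, -5); (-7, 3) → (-17/2, 3)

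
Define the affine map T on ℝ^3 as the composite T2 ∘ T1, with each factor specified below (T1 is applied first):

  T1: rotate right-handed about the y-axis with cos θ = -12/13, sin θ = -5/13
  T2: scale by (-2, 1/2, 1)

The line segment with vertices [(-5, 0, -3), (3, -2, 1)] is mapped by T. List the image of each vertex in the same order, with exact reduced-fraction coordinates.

T1 rotate right-handed about the y-axis with cos θ = -12/13, sin θ = -5/13: (-5, 0, -3) → (75/13, 0, 11/13); (3, -2, 1) → (-41/13, -2, 3/13)
T2 scale by (-2, 1/2, 1): (75/13, 0, 11/13) → (-150/13, 0, 11/13); (-41/13, -2, 3/13) → (82/13, -1, 3/13)

image vertices: (-150/13, 0, 11/13), (82/13, -1, 3/13)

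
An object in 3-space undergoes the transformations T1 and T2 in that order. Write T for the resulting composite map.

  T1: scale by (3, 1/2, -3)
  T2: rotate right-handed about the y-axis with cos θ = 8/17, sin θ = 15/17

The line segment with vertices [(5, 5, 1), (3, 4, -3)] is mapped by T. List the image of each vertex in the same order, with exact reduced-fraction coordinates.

image vertices: (75/17, 5/2, -249/17), (207/17, 2, -63/17)

T1 scale by (3, 1/2, -3): (5, 5, 1) → (15, 5/2, -3); (3, 4, -3) → (9, 2, 9)
T2 rotate right-handed about the y-axis with cos θ = 8/17, sin θ = 15/17: (15, 5/2, -3) → (75/17, 5/2, -249/17); (9, 2, 9) → (207/17, 2, -63/17)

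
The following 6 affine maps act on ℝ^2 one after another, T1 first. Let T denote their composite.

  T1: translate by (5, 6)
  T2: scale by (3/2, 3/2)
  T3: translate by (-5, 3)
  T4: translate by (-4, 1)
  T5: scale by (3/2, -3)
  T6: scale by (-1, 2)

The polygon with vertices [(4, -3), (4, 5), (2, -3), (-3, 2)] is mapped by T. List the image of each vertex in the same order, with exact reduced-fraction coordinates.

T1 translate by (5, 6): (4, -3) → (9, 3); (4, 5) → (9, 11); (2, -3) → (7, 3); (-3, 2) → (2, 8)
T2 scale by (3/2, 3/2): (9, 3) → (27/2, 9/2); (9, 11) → (27/2, 33/2); (7, 3) → (21/2, 9/2); (2, 8) → (3, 12)
T3 translate by (-5, 3): (27/2, 9/2) → (17/2, 15/2); (27/2, 33/2) → (17/2, 39/2); (21/2, 9/2) → (11/2, 15/2); (3, 12) → (-2, 15)
T4 translate by (-4, 1): (17/2, 15/2) → (9/2, 17/2); (17/2, 39/2) → (9/2, 41/2); (11/2, 15/2) → (3/2, 17/2); (-2, 15) → (-6, 16)
T5 scale by (3/2, -3): (9/2, 17/2) → (27/4, -51/2); (9/2, 41/2) → (27/4, -123/2); (3/2, 17/2) → (9/4, -51/2); (-6, 16) → (-9, -48)
T6 scale by (-1, 2): (27/4, -51/2) → (-27/4, -51); (27/4, -123/2) → (-27/4, -123); (9/4, -51/2) → (-9/4, -51); (-9, -48) → (9, -96)

image vertices: (-27/4, -51), (-27/4, -123), (-9/4, -51), (9, -96)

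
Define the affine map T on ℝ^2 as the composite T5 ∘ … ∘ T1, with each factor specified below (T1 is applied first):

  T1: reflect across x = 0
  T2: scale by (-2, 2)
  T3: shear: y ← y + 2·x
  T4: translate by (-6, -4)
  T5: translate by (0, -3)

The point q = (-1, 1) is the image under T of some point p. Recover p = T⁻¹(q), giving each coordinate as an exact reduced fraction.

T1 = [-1 0 0; 0 1 0; 0 0 1]
T2·T1 = [2 0 0; 0 2 0; 0 0 1]
T3·…·T1 = [2 0 0; 4 2 0; 0 0 1]
T4·…·T1 = [2 0 -6; 4 2 -4; 0 0 1]
T5·…·T1 = [2 0 -6; 4 2 -7; 0 0 1]
det M = 4; M⁻¹ = [1/2 0 3; -1 1/2 -5/2; 0 0 1]
M⁻¹ · (-1, 1)ᵀ = (5/2, -1)ᵀ

p = (5/2, -1)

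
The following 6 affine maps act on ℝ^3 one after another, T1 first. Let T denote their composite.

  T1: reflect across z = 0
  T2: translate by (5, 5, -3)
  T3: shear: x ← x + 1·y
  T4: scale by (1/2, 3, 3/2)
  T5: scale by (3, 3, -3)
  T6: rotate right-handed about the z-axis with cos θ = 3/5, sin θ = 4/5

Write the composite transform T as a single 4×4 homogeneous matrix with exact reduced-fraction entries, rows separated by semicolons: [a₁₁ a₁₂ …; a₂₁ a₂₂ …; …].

T1 = [1 0 0 0; 0 1 0 0; 0 0 -1 0; 0 0 0 1]
T2·T1 = [1 0 0 5; 0 1 0 5; 0 0 -1 -3; 0 0 0 1]
T3·…·T1 = [1 1 0 10; 0 1 0 5; 0 0 -1 -3; 0 0 0 1]
T4·…·T1 = [1/2 1/2 0 5; 0 3 0 15; 0 0 -3/2 -9/2; 0 0 0 1]
T5·…·T1 = [3/2 3/2 0 15; 0 9 0 45; 0 0 9/2 27/2; 0 0 0 1]
T6·…·T1 = [9/10 -63/10 0 -27; 6/5 33/5 0 39; 0 0 9/2 27/2; 0 0 0 1]

T = [9/10 -63/10 0 -27; 6/5 33/5 0 39; 0 0 9/2 27/2; 0 0 0 1]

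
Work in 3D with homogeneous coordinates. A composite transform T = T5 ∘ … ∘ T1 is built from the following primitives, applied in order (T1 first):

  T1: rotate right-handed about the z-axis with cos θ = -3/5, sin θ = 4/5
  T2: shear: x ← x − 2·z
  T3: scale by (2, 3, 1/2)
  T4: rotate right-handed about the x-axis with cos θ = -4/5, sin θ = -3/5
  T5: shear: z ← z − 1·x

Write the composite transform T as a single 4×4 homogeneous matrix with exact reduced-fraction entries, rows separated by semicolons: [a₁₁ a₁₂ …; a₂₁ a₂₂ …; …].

T1 = [-3/5 -4/5 0 0; 4/5 -3/5 0 0; 0 0 1 0; 0 0 0 1]
T2·T1 = [-3/5 -4/5 -2 0; 4/5 -3/5 0 0; 0 0 1 0; 0 0 0 1]
T3·…·T1 = [-6/5 -8/5 -4 0; 12/5 -9/5 0 0; 0 0 1/2 0; 0 0 0 1]
T4·…·T1 = [-6/5 -8/5 -4 0; -48/25 36/25 3/10 0; -36/25 27/25 -2/5 0; 0 0 0 1]
T5·…·T1 = [-6/5 -8/5 -4 0; -48/25 36/25 3/10 0; -6/25 67/25 18/5 0; 0 0 0 1]

T = [-6/5 -8/5 -4 0; -48/25 36/25 3/10 0; -6/25 67/25 18/5 0; 0 0 0 1]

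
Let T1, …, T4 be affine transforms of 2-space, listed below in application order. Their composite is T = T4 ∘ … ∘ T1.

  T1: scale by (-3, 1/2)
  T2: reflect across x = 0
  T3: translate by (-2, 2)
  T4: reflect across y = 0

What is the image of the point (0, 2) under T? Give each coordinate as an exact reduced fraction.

T1 scale by (-3, 1/2): (0, 2) → (0, 1)
T2 reflect across x = 0: (0, 1) → (0, 1)
T3 translate by (-2, 2): (0, 1) → (-2, 3)
T4 reflect across y = 0: (-2, 3) → (-2, -3)

T(p) = (-2, -3)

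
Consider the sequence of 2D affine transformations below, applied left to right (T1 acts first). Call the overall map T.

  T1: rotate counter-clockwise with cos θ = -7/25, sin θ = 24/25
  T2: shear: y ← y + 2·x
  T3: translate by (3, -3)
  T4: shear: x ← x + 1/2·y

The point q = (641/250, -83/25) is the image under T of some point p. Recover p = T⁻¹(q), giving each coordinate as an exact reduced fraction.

p = (-3, -2/5)

T1 = [-7/25 -24/25 0; 24/25 -7/25 0; 0 0 1]
T2·T1 = [-7/25 -24/25 0; 2/5 -11/5 0; 0 0 1]
T3·…·T1 = [-7/25 -24/25 3; 2/5 -11/5 -3; 0 0 1]
T4·…·T1 = [-2/25 -103/50 3/2; 2/5 -11/5 -3; 0 0 1]
det M = 1; M⁻¹ = [-11/5 103/50 237/25; -2/5 -2/25 9/25; 0 0 1]
M⁻¹ · (641/250, -83/25)ᵀ = (-3, -2/5)ᵀ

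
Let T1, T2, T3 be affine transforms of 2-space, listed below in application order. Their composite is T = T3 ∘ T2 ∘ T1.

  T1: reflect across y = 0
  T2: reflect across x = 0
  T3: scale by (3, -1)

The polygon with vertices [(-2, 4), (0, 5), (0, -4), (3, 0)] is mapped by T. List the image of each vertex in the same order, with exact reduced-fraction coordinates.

T1 reflect across y = 0: (-2, 4) → (-2, -4); (0, 5) → (0, -5); (0, -4) → (0, 4); (3, 0) → (3, 0)
T2 reflect across x = 0: (-2, -4) → (2, -4); (0, -5) → (0, -5); (0, 4) → (0, 4); (3, 0) → (-3, 0)
T3 scale by (3, -1): (2, -4) → (6, 4); (0, -5) → (0, 5); (0, 4) → (0, -4); (-3, 0) → (-9, 0)

image vertices: (6, 4), (0, 5), (0, -4), (-9, 0)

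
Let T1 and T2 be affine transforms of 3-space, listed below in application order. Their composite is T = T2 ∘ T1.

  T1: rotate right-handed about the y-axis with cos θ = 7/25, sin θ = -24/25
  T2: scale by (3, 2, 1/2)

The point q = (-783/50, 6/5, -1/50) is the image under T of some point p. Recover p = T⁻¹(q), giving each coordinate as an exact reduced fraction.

T1 = [7/25 0 -24/25 0; 0 1 0 0; 24/25 0 7/25 0; 0 0 0 1]
T2·T1 = [21/25 0 -72/25 0; 0 2 0 0; 12/25 0 7/50 0; 0 0 0 1]
det M = 3; M⁻¹ = [7/75 0 48/25 0; 0 1/2 0 0; -8/25 0 14/25 0; 0 0 0 1]
M⁻¹ · (-783/50, 6/5, -1/50)ᵀ = (-3/2, 3/5, 5)ᵀ

p = (-3/2, 3/5, 5)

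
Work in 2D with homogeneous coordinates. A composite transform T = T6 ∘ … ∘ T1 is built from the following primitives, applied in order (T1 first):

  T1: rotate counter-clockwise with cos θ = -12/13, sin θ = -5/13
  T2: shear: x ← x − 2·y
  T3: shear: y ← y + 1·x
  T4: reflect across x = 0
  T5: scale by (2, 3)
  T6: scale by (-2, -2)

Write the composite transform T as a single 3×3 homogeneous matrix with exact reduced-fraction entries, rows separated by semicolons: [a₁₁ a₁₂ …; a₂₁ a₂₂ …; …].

T1 = [-12/13 5/13 0; -5/13 -12/13 0; 0 0 1]
T2·T1 = [-2/13 29/13 0; -5/13 -12/13 0; 0 0 1]
T3·…·T1 = [-2/13 29/13 0; -7/13 17/13 0; 0 0 1]
T4·…·T1 = [2/13 -29/13 0; -7/13 17/13 0; 0 0 1]
T5·…·T1 = [4/13 -58/13 0; -21/13 51/13 0; 0 0 1]
T6·…·T1 = [-8/13 116/13 0; 42/13 -102/13 0; 0 0 1]

T = [-8/13 116/13 0; 42/13 -102/13 0; 0 0 1]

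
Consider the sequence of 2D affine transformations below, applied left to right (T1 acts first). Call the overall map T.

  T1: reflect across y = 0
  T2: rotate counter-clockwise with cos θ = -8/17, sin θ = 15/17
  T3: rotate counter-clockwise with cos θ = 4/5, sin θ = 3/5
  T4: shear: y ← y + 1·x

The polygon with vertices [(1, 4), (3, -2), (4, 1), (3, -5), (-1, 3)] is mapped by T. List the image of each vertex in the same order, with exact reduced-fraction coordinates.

image vertices: (67/85, 411/85), (-303/85, -349/85), (-16/5, -3/5), (-411/85, -688/85), (37/17, 76/17)

T1 reflect across y = 0: (1, 4) → (1, -4); (3, -2) → (3, 2); (4, 1) → (4, -1); (3, -5) → (3, 5); (-1, 3) → (-1, -3)
T2 rotate counter-clockwise with cos θ = -8/17, sin θ = 15/17: (1, -4) → (52/17, 47/17); (3, 2) → (-54/17, 29/17); (4, -1) → (-1, 4); (3, 5) → (-99/17, 5/17); (-1, -3) → (53/17, 9/17)
T3 rotate counter-clockwise with cos θ = 4/5, sin θ = 3/5: (52/17, 47/17) → (67/85, 344/85); (-54/17, 29/17) → (-303/85, -46/85); (-1, 4) → (-16/5, 13/5); (-99/17, 5/17) → (-411/85, -277/85); (53/17, 9/17) → (37/17, 39/17)
T4 shear: y ← y + 1·x: (67/85, 344/85) → (67/85, 411/85); (-303/85, -46/85) → (-303/85, -349/85); (-16/5, 13/5) → (-16/5, -3/5); (-411/85, -277/85) → (-411/85, -688/85); (37/17, 39/17) → (37/17, 76/17)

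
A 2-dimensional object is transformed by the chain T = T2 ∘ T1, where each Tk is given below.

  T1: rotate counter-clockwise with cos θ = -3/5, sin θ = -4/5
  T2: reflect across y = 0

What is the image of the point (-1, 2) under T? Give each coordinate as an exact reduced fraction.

T(p) = (11/5, 2/5)

T1 rotate counter-clockwise with cos θ = -3/5, sin θ = -4/5: (-1, 2) → (11/5, -2/5)
T2 reflect across y = 0: (11/5, -2/5) → (11/5, 2/5)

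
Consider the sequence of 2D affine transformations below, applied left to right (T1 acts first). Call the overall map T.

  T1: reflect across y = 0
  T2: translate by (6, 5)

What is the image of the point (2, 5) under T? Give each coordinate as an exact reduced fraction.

T1 reflect across y = 0: (2, 5) → (2, -5)
T2 translate by (6, 5): (2, -5) → (8, 0)

T(p) = (8, 0)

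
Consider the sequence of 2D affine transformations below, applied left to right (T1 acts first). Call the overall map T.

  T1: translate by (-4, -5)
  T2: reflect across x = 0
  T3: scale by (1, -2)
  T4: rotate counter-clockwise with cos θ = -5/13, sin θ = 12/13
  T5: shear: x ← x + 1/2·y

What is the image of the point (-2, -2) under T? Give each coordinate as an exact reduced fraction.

T1 translate by (-4, -5): (-2, -2) → (-6, -7)
T2 reflect across x = 0: (-6, -7) → (6, -7)
T3 scale by (1, -2): (6, -7) → (6, 14)
T4 rotate counter-clockwise with cos θ = -5/13, sin θ = 12/13: (6, 14) → (-198/13, 2/13)
T5 shear: x ← x + 1/2·y: (-198/13, 2/13) → (-197/13, 2/13)

T(p) = (-197/13, 2/13)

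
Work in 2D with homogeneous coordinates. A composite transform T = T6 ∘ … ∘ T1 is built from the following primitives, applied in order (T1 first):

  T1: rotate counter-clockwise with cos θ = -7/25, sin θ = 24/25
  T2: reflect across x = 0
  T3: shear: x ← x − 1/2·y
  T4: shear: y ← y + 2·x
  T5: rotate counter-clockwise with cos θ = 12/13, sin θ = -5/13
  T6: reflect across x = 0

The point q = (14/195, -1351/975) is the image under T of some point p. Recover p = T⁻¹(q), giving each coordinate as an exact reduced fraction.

T1 = [-7/25 -24/25 0; 24/25 -7/25 0; 0 0 1]
T2·T1 = [7/25 24/25 0; 24/25 -7/25 0; 0 0 1]
T3·…·T1 = [-1/5 11/10 0; 24/25 -7/25 0; 0 0 1]
T4·…·T1 = [-1/5 11/10 0; 14/25 48/25 0; 0 0 1]
T5·…·T1 = [2/65 114/65 0; 193/325 877/650 0; 0 0 1]
T6·…·T1 = [-2/65 -114/65 0; 193/325 877/650 0; 0 0 1]
det M = 1; M⁻¹ = [877/650 114/65 0; -193/325 -2/65 0; 0 0 1]
M⁻¹ · (14/195, -1351/975)ᵀ = (-7/3, 0)ᵀ

p = (-7/3, 0)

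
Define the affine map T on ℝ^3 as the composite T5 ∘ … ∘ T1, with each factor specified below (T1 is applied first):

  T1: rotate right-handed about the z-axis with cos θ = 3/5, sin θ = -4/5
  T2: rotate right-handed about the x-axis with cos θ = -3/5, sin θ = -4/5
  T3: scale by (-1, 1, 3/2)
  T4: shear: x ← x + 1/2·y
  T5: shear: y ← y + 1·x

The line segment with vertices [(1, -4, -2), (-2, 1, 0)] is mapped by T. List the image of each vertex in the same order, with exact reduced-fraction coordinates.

image vertices: (69/25, 77/25, 141/25), (-13/50, -79/50, -66/25)

T1 rotate right-handed about the z-axis with cos θ = 3/5, sin θ = -4/5: (1, -4, -2) → (-13/5, -16/5, -2); (-2, 1, 0) → (-2/5, 11/5, 0)
T2 rotate right-handed about the x-axis with cos θ = -3/5, sin θ = -4/5: (-13/5, -16/5, -2) → (-13/5, 8/25, 94/25); (-2/5, 11/5, 0) → (-2/5, -33/25, -44/25)
T3 scale by (-1, 1, 3/2): (-13/5, 8/25, 94/25) → (13/5, 8/25, 141/25); (-2/5, -33/25, -44/25) → (2/5, -33/25, -66/25)
T4 shear: x ← x + 1/2·y: (13/5, 8/25, 141/25) → (69/25, 8/25, 141/25); (2/5, -33/25, -66/25) → (-13/50, -33/25, -66/25)
T5 shear: y ← y + 1·x: (69/25, 8/25, 141/25) → (69/25, 77/25, 141/25); (-13/50, -33/25, -66/25) → (-13/50, -79/50, -66/25)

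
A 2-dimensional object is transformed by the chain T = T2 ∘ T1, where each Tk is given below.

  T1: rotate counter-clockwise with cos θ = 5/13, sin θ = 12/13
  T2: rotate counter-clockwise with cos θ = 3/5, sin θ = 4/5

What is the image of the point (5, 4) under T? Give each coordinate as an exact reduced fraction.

T(p) = (-389/65, 148/65)

T1 rotate counter-clockwise with cos θ = 5/13, sin θ = 12/13: (5, 4) → (-23/13, 80/13)
T2 rotate counter-clockwise with cos θ = 3/5, sin θ = 4/5: (-23/13, 80/13) → (-389/65, 148/65)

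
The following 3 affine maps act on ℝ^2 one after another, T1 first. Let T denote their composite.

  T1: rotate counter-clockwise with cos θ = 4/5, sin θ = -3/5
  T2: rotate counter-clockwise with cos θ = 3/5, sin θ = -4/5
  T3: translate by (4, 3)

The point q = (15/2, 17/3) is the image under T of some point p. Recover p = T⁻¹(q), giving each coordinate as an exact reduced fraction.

p = (-8/3, 7/2)

T1 = [4/5 3/5 0; -3/5 4/5 0; 0 0 1]
T2·T1 = [0 1 0; -1 0 0; 0 0 1]
T3·…·T1 = [0 1 4; -1 0 3; 0 0 1]
det M = 1; M⁻¹ = [0 -1 3; 1 0 -4; 0 0 1]
M⁻¹ · (15/2, 17/3)ᵀ = (-8/3, 7/2)ᵀ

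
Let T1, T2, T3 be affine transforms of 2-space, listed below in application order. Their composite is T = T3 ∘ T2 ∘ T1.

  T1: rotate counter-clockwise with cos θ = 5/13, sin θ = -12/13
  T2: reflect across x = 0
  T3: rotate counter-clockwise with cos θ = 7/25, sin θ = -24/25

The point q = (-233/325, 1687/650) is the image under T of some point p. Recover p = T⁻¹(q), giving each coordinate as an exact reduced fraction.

p = (1, 5/2)

T1 = [5/13 12/13 0; -12/13 5/13 0; 0 0 1]
T2·T1 = [-5/13 -12/13 0; -12/13 5/13 0; 0 0 1]
T3·…·T1 = [-323/325 36/325 0; 36/325 323/325 0; 0 0 1]
det M = -1; M⁻¹ = [-323/325 36/325 0; 36/325 323/325 0; 0 0 1]
M⁻¹ · (-233/325, 1687/650)ᵀ = (1, 5/2)ᵀ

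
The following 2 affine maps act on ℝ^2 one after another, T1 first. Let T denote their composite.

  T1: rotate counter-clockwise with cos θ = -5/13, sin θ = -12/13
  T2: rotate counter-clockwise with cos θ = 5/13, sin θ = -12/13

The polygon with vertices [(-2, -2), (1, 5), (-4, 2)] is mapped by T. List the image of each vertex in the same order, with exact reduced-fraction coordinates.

T1 rotate counter-clockwise with cos θ = -5/13, sin θ = -12/13: (-2, -2) → (-14/13, 34/13); (1, 5) → (55/13, -37/13); (-4, 2) → (44/13, 38/13)
T2 rotate counter-clockwise with cos θ = 5/13, sin θ = -12/13: (-14/13, 34/13) → (2, 2); (55/13, -37/13) → (-1, -5); (44/13, 38/13) → (4, -2)

image vertices: (2, 2), (-1, -5), (4, -2)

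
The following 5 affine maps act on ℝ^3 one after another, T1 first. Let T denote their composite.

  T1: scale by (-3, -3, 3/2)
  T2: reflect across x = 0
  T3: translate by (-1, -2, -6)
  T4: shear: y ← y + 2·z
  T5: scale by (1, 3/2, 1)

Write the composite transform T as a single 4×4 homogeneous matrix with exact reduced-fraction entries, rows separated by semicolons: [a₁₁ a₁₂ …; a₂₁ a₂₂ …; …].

T = [3 0 0 -1; 0 -9/2 9/2 -21; 0 0 3/2 -6; 0 0 0 1]

T1 = [-3 0 0 0; 0 -3 0 0; 0 0 3/2 0; 0 0 0 1]
T2·T1 = [3 0 0 0; 0 -3 0 0; 0 0 3/2 0; 0 0 0 1]
T3·…·T1 = [3 0 0 -1; 0 -3 0 -2; 0 0 3/2 -6; 0 0 0 1]
T4·…·T1 = [3 0 0 -1; 0 -3 3 -14; 0 0 3/2 -6; 0 0 0 1]
T5·…·T1 = [3 0 0 -1; 0 -9/2 9/2 -21; 0 0 3/2 -6; 0 0 0 1]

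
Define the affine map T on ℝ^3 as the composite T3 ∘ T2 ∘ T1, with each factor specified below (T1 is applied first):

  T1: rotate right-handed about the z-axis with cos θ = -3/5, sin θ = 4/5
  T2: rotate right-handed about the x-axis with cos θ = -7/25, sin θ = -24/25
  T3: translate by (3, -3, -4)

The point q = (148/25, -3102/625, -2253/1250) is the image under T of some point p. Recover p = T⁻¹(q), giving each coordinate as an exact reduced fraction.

p = (-3, -7/5, -5/2)

T1 = [-3/5 -4/5 0 0; 4/5 -3/5 0 0; 0 0 1 0; 0 0 0 1]
T2·T1 = [-3/5 -4/5 0 0; -28/125 21/125 24/25 0; -96/125 72/125 -7/25 0; 0 0 0 1]
T3·…·T1 = [-3/5 -4/5 0 3; -28/125 21/125 24/25 -3; -96/125 72/125 -7/25 -4; 0 0 0 1]
det M = 1; M⁻¹ = [-3/5 -28/125 -96/125 -243/125; -4/5 21/125 72/125 651/125; 0 24/25 -7/25 44/25; 0 0 0 1]
M⁻¹ · (148/25, -3102/625, -2253/1250)ᵀ = (-3, -7/5, -5/2)ᵀ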